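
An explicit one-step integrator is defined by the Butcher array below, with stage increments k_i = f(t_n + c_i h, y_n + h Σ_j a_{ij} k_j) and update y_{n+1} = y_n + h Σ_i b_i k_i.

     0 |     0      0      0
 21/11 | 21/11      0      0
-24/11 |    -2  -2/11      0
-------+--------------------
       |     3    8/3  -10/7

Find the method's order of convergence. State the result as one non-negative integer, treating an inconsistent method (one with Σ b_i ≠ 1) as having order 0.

b = (3, 8/3, -10/7)
c = (0, 21/11, -24/11)
Ac = (0, 0, -42/121)
Σ b_i: 3·1 + 8/3·1 + (-10/7)·1 = 89/21 ≠ 1 ⇒ order 0.

0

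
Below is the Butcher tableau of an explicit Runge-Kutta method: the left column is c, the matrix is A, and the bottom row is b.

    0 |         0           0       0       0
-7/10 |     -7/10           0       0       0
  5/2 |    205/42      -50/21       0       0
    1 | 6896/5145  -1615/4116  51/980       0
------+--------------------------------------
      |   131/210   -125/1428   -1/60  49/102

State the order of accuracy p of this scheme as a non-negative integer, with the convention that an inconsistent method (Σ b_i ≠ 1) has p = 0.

b = (131/210, -125/1428, -1/60, 49/102)
c = (0, -7/10, 5/2, 1)
Ac = (0, 0, 5/3, 17/42)
Σ b_i: 131/210·1 + (-125/1428)·1 + (-1/60)·1 + 49/102·1 = 1 ✓
b·c: (-125/1428)·(-7/10) + (-1/60)·5/2 + 49/102·1 = 1/2 ✓
b·c²: (-125/1428)·49/100 + (-1/60)·25/4 + 49/102·1 = 1/3 ✓
b·Ac: (-1/60)·5/3 + 49/102·17/42 = 1/6 ✓
b·c³: (-125/1428)·(-343/1000) + (-1/60)·125/8 + 49/102·1 = 1/4 ✓
b·(c∘Ac): (-1/60)·25/6 + 49/102·17/42 = 1/8 ✓
b·Ac²: (-1/60)·(-7/6) + 49/102·391/2940 = 1/12 ✓
b·A²c: 49/102·17/196 = 1/24 ✓; 4 stages ⇒ order 4.

4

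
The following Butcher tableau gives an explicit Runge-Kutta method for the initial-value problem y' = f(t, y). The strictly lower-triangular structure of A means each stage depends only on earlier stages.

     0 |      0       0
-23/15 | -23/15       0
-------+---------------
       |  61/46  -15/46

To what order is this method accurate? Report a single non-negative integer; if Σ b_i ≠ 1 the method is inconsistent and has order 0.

b = (61/46, -15/46)
c = (0, -23/15)
Σ b_i: 61/46·1 + (-15/46)·1 = 1 ✓
b·c: (-15/46)·(-23/15) = 1/2 ✓; 2 stages ⇒ order 2.

2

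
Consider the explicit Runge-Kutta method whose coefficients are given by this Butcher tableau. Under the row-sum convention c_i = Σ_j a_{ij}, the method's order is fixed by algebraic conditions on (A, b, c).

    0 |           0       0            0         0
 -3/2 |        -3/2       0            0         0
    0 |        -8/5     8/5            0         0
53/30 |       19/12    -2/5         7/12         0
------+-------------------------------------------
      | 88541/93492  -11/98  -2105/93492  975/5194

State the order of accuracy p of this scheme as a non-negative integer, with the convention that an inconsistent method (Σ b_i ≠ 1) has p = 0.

b = (88541/93492, -11/98, -2105/93492, 975/5194)
c = (0, -3/2, 0, 53/30)
Ac = (0, 0, -12/5, 3/5)
Σ b_i: 88541/93492·1 + (-11/98)·1 + (-2105/93492)·1 + 975/5194·1 = 1 ✓
b·c: (-11/98)·(-3/2) + 975/5194·53/30 = 1/2 ✓
b·c²: (-11/98)·9/4 + 975/5194·2809/900 = 1/3 ✓
b·Ac: (-2105/93492)·(-12/5) + 975/5194·3/5 = 1/6 ✓
b·c³: (-11/98)·(-27/8) + 975/5194·148877/27000 = 509/360 ≠ 1/4 ⇒ order 3.
b·(c∘Ac): 975/5194·53/50 = 39/196 ≠ 1/8
b·Ac²: (-2105/93492)·18/5 + 975/5194·(-9/10) = -1/4 ≠ 1/12
b·A²c: 975/5194·(-7/5) = -195/742 ≠ 1/24

3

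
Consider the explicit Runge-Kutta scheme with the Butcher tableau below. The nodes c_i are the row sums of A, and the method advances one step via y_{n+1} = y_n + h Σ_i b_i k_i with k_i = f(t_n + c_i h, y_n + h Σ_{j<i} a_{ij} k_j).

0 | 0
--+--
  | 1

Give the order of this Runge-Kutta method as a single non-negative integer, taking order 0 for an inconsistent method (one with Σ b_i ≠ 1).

1

b = (1)
c = (0)
Σ b_i: 1·1 = 1 ✓; 1 stage ⇒ order 1.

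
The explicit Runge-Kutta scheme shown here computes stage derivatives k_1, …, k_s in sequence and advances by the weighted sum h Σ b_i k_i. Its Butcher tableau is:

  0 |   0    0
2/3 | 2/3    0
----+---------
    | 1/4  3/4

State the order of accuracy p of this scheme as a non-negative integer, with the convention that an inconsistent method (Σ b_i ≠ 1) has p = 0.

2

b = (1/4, 3/4)
c = (0, 2/3)
Σ b_i: 1/4·1 + 3/4·1 = 1 ✓
b·c: 3/4·2/3 = 1/2 ✓; 2 stages ⇒ order 2.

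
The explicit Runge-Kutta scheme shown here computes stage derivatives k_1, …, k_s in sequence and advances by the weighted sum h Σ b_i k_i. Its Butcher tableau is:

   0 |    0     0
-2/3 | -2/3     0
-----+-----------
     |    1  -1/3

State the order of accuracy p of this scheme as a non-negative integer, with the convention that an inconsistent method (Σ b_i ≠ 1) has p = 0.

0

b = (1, -1/3)
c = (0, -2/3)
Σ b_i: 1·1 + (-1/3)·1 = 2/3 ≠ 1 ⇒ order 0.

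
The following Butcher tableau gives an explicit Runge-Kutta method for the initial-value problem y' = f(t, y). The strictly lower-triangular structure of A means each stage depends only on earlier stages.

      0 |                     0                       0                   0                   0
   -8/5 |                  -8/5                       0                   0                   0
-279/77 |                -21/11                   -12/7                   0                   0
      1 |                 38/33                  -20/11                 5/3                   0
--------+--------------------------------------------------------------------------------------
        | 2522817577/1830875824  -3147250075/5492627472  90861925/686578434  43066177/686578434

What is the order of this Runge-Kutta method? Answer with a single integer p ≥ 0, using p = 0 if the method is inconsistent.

3

b = (2522817577/1830875824, -3147250075/5492627472, 90861925/686578434, 43066177/686578434)
c = (0, -8/5, -279/77, 1)
Ac = (0, 0, 96/35, -241/77)
Σ b_i: 2522817577/1830875824·1 + (-3147250075/5492627472)·1 + 90861925/686578434·1 + 43066177/686578434·1 = 1 ✓
b·c: (-3147250075/5492627472)·(-8/5) + 90861925/686578434·(-279/77) + 43066177/686578434·1 = 1/2 ✓
b·c²: (-3147250075/5492627472)·64/25 + 90861925/686578434·77841/5929 + 43066177/686578434·1 = 1/3 ✓
b·Ac: 90861925/686578434·96/35 + 43066177/686578434·(-241/77) = 1/6 ✓
b·c³: (-3147250075/5492627472)·(-512/125) + 90861925/686578434·(-21717639/456533) + 43066177/686578434·1 = -171191279241/44055449515 ≠ 1/4 ⇒ order 3.
b·(c∘Ac): 90861925/686578434·(-26784/2695) + 43066177/686578434·(-241/77) = -1037814101/686578434 ≠ 1/8
b·Ac²: 90861925/686578434·(-768/175) + 43066177/686578434·510691/29645 = 132109678511/264332697090 ≠ 1/12
b·A²c: 43066177/686578434·32/7 = 98436976/343289217 ≠ 1/24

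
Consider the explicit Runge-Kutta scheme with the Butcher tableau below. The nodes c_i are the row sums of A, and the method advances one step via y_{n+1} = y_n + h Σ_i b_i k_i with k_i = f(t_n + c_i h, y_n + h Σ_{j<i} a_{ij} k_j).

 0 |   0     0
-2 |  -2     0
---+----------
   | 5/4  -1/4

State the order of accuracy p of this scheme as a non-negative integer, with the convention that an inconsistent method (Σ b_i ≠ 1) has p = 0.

2

b = (5/4, -1/4)
c = (0, -2)
Σ b_i: 5/4·1 + (-1/4)·1 = 1 ✓
b·c: (-1/4)·(-2) = 1/2 ✓; 2 stages ⇒ order 2.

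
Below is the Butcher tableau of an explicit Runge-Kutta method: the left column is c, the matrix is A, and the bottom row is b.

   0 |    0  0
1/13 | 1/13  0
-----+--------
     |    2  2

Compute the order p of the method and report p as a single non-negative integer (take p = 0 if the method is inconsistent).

b = (2, 2)
c = (0, 1/13)
Σ b_i: 2·1 + 2·1 = 4 ≠ 1 ⇒ order 0.

0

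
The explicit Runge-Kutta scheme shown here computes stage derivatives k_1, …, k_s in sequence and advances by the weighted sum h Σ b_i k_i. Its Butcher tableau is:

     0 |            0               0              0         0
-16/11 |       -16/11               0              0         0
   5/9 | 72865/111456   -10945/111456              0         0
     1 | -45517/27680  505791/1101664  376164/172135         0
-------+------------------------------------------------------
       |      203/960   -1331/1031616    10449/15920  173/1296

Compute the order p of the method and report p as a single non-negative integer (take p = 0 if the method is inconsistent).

4

b = (203/960, -1331/1031616, 10449/15920, 173/1296)
c = (0, -16/11, 5/9, 1)
Ac = (0, 0, 995/6966, 189/346)
Σ b_i: 203/960·1 + (-1331/1031616)·1 + 10449/15920·1 + 173/1296·1 = 1 ✓
b·c: (-1331/1031616)·(-16/11) + 10449/15920·5/9 + 173/1296·1 = 1/2 ✓
b·c²: (-1331/1031616)·256/121 + 10449/15920·25/81 + 173/1296·1 = 1/3 ✓
b·Ac: 10449/15920·995/6966 + 173/1296·189/346 = 1/6 ✓
b·c³: (-1331/1031616)·(-4096/1331) + 10449/15920·125/729 + 173/1296·1 = 1/4 ✓
b·(c∘Ac): 10449/15920·4975/62694 + 173/1296·189/346 = 1/8 ✓
b·Ac²: 10449/15920·(-7960/38313) + 173/1296·3132/1903 = 1/12 ✓
b·A²c: 173/1296·54/173 = 1/24 ✓; 4 stages ⇒ order 4.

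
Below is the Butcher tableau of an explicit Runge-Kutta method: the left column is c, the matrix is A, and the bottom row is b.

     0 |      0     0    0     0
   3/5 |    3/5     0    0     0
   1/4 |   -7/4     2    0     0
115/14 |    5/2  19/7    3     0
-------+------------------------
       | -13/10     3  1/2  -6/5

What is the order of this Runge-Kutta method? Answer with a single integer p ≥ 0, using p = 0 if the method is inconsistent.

1

b = (-13/10, 3, 1/2, -6/5)
c = (0, 3/5, 1/4, 115/14)
Ac = (0, 0, 6/5, 333/140)
Σ b_i: (-13/10)·1 + 3·1 + 1/2·1 + (-6/5)·1 = 1 ✓
b·c: 3·3/5 + 1/2·1/4 + (-6/5)·115/14 = -2221/280 ≠ 1/2 ⇒ order 1.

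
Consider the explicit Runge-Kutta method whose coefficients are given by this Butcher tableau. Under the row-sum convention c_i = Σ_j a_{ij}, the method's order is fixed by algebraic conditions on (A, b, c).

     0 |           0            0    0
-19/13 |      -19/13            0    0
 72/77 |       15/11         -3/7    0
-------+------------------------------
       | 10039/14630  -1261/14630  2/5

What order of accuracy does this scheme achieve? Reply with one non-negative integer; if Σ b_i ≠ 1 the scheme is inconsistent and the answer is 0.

b = (10039/14630, -1261/14630, 2/5)
c = (0, -19/13, 72/77)
Ac = (0, 0, 57/91)
Σ b_i: 10039/14630·1 + (-1261/14630)·1 + 2/5·1 = 1 ✓
b·c: (-1261/14630)·(-19/13) + 2/5·72/77 = 1/2 ✓
b·c²: (-1261/14630)·361/169 + 2/5·5184/5929 = 127657/770770 ≠ 1/3 ⇒ order 2.
b·Ac: 2/5·57/91 = 114/455 ≠ 1/6

2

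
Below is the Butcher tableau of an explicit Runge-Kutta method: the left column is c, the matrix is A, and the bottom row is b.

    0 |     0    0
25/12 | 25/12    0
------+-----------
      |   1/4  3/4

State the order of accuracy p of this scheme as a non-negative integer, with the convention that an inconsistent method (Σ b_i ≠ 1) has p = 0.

1

b = (1/4, 3/4)
c = (0, 25/12)
Σ b_i: 1/4·1 + 3/4·1 = 1 ✓
b·c: 3/4·25/12 = 25/16 ≠ 1/2 ⇒ order 1.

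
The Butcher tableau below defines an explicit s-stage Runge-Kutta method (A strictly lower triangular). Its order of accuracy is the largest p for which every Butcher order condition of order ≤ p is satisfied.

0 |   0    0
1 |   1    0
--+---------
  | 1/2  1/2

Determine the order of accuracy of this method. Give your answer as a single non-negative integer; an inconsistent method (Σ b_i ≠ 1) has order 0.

2

b = (1/2, 1/2)
c = (0, 1)
Σ b_i: 1/2·1 + 1/2·1 = 1 ✓
b·c: 1/2·1 = 1/2 ✓; 2 stages ⇒ order 2.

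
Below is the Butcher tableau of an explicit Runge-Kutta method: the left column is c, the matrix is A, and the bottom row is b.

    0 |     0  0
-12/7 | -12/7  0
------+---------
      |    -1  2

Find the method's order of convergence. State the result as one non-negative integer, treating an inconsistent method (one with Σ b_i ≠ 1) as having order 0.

b = (-1, 2)
c = (0, -12/7)
Σ b_i: (-1)·1 + 2·1 = 1 ✓
b·c: 2·(-12/7) = -24/7 ≠ 1/2 ⇒ order 1.

1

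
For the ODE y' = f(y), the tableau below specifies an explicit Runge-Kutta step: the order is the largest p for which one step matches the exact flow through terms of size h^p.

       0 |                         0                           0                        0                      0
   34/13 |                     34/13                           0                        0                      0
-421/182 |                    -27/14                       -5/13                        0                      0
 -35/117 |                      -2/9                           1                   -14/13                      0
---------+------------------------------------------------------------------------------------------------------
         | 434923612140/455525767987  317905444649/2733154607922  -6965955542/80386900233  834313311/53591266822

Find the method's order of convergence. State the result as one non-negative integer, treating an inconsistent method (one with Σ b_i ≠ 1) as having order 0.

3

b = (434923612140/455525767987, 317905444649/2733154607922, -6965955542/80386900233, 834313311/53591266822)
c = (0, 34/13, -421/182, -35/117)
Ac = (0, 0, -170/169, 863/169)
Σ b_i: 434923612140/455525767987·1 + 317905444649/2733154607922·1 + (-6965955542/80386900233)·1 + 834313311/53591266822·1 = 1 ✓
b·c: 317905444649/2733154607922·34/13 + (-6965955542/80386900233)·(-421/182) + 834313311/53591266822·(-35/117) = 1/2 ✓
b·c²: 317905444649/2733154607922·1156/169 + (-6965955542/80386900233)·177241/33124 + 834313311/53591266822·1225/13689 = 1/3 ✓
b·Ac: (-6965955542/80386900233)·(-170/169) + 834313311/53591266822·863/169 = 1/6 ✓
b·c³: 317905444649/2733154607922·39304/2197 + (-6965955542/80386900233)·(-74618461/6028568) + 834313311/53591266822·(-42875/1601613) = 10794372039851993/3423517307123004 ≠ 1/4 ⇒ order 3.
b·(c∘Ac): (-6965955542/80386900233)·35785/15379 + 834313311/53591266822·(-30205/19773) = -6124774173385/27170772278754 ≠ 1/8
b·Ac²: (-6965955542/80386900233)·(-5780/2197) + 834313311/53591266822·33151/30758 = 7161805956427/29260831684812 ≠ 1/12
b·A²c: 834313311/53591266822·2380/2197 = 76371756930/4528462046459 ≠ 1/24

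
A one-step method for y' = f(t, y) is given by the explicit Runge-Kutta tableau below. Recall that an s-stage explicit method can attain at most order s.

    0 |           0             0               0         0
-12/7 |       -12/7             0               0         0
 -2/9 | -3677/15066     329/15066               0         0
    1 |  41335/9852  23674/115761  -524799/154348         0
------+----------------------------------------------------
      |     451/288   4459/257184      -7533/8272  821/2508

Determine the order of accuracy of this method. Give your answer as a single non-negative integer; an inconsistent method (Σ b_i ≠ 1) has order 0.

4

b = (451/288, 4459/257184, -7533/8272, 821/2508)
c = (0, -12/7, -2/9, 1)
Ac = (0, 0, -94/2511, 665/1642)
Σ b_i: 451/288·1 + 4459/257184·1 + (-7533/8272)·1 + 821/2508·1 = 1 ✓
b·c: 4459/257184·(-12/7) + (-7533/8272)·(-2/9) + 821/2508·1 = 1/2 ✓
b·c²: 4459/257184·144/49 + (-7533/8272)·4/81 + 821/2508·1 = 1/3 ✓
b·Ac: (-7533/8272)·(-94/2511) + 821/2508·665/1642 = 1/6 ✓
b·c³: 4459/257184·(-1728/343) + (-7533/8272)·(-8/729) + 821/2508·1 = 1/4 ✓
b·(c∘Ac): (-7533/8272)·188/22599 + 821/2508·665/1642 = 1/8 ✓
b·Ac²: (-7533/8272)·376/5859 + 821/2508·2489/5747 = 1/12 ✓
b·A²c: 821/2508·209/1642 = 1/24 ✓; 4 stages ⇒ order 4.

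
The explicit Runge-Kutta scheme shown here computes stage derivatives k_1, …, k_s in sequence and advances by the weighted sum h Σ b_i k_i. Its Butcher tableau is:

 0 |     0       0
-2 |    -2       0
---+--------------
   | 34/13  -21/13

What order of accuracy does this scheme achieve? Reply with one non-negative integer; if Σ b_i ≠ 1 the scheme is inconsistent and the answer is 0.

1

b = (34/13, -21/13)
c = (0, -2)
Σ b_i: 34/13·1 + (-21/13)·1 = 1 ✓
b·c: (-21/13)·(-2) = 42/13 ≠ 1/2 ⇒ order 1.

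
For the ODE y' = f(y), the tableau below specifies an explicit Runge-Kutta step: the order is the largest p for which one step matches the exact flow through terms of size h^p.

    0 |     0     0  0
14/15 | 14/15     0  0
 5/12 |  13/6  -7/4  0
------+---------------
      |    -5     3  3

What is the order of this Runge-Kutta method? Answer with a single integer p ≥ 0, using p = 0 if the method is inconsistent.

1

b = (-5, 3, 3)
c = (0, 14/15, 5/12)
Ac = (0, 0, -49/30)
Σ b_i: (-5)·1 + 3·1 + 3·1 = 1 ✓
b·c: 3·14/15 + 3·5/12 = 81/20 ≠ 1/2 ⇒ order 1.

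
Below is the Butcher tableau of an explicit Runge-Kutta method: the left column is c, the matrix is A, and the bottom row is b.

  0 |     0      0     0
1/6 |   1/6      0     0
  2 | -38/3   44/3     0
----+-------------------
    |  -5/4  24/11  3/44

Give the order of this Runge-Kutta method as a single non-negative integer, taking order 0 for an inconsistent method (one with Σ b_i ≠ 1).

b = (-5/4, 24/11, 3/44)
c = (0, 1/6, 2)
Ac = (0, 0, 22/9)
Σ b_i: (-5/4)·1 + 24/11·1 + 3/44·1 = 1 ✓
b·c: 24/11·1/6 + 3/44·2 = 1/2 ✓
b·c²: 24/11·1/36 + 3/44·4 = 1/3 ✓
b·Ac: 3/44·22/9 = 1/6 ✓; 3 stages ⇒ order 3.

3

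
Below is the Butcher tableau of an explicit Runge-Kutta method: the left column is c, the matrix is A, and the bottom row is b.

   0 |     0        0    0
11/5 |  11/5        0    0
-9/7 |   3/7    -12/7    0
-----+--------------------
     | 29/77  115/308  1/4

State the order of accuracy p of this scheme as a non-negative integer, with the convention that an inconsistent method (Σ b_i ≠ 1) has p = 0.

2

b = (29/77, 115/308, 1/4)
c = (0, 11/5, -9/7)
Ac = (0, 0, -132/35)
Σ b_i: 29/77·1 + 115/308·1 + 1/4·1 = 1 ✓
b·c: 115/308·11/5 + 1/4·(-9/7) = 1/2 ✓
b·c²: 115/308·121/25 + 1/4·81/49 = 544/245 ≠ 1/3 ⇒ order 2.
b·Ac: 1/4·(-132/35) = -33/35 ≠ 1/6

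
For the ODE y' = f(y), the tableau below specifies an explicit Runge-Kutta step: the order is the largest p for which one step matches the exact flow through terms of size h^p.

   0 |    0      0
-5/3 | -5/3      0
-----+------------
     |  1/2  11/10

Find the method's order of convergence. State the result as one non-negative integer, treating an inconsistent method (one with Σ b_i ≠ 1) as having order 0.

0

b = (1/2, 11/10)
c = (0, -5/3)
Σ b_i: 1/2·1 + 11/10·1 = 8/5 ≠ 1 ⇒ order 0.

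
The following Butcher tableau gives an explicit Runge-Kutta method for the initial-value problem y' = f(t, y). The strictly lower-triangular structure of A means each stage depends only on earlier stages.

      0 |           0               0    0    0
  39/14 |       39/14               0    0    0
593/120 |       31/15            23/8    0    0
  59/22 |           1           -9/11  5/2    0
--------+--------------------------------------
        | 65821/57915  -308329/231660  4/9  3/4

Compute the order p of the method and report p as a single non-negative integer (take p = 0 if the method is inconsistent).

b = (65821/57915, -308329/231660, 4/9, 3/4)
c = (0, 39/14, 593/120, 59/22)
Ac = (0, 0, 897/112, 37237/3696)
Σ b_i: 65821/57915·1 + (-308329/231660)·1 + 4/9·1 + 3/4·1 = 1 ✓
b·c: (-308329/231660)·39/14 + 4/9·593/120 + 3/4·59/22 = 1/2 ✓
b·c²: (-308329/231660)·1521/196 + 4/9·351649/14400 + 3/4·3481/484 = 162433783/27442800 ≠ 1/3 ⇒ order 2.
b·Ac: 4/9·897/112 + 3/4·37237/3696 = 164335/14784 ≠ 1/6

2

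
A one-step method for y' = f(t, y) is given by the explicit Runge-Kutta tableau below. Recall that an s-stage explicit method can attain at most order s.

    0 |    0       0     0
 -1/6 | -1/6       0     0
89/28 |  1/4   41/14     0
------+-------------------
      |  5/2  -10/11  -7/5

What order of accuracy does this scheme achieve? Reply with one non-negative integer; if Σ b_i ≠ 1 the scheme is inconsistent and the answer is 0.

b = (5/2, -10/11, -7/5)
c = (0, -1/6, 89/28)
Ac = (0, 0, -41/84)
Σ b_i: 5/2·1 + (-10/11)·1 + (-7/5)·1 = 21/110 ≠ 1 ⇒ order 0.

0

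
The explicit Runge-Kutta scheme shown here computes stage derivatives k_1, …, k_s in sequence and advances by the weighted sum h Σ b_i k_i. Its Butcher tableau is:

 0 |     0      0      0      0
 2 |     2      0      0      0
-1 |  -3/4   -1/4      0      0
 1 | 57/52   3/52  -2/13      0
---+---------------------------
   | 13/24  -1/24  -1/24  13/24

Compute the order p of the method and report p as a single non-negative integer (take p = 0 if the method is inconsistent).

4

b = (13/24, -1/24, -1/24, 13/24)
c = (0, 2, -1, 1)
Ac = (0, 0, -1/2, 7/26)
Σ b_i: 13/24·1 + (-1/24)·1 + (-1/24)·1 + 13/24·1 = 1 ✓
b·c: (-1/24)·2 + (-1/24)·(-1) + 13/24·1 = 1/2 ✓
b·c²: (-1/24)·4 + (-1/24)·1 + 13/24·1 = 1/3 ✓
b·Ac: (-1/24)·(-1/2) + 13/24·7/26 = 1/6 ✓
b·c³: (-1/24)·8 + (-1/24)·(-1) + 13/24·1 = 1/4 ✓
b·(c∘Ac): (-1/24)·1/2 + 13/24·7/26 = 1/8 ✓
b·Ac²: (-1/24)·(-1) + 13/24·1/13 = 1/12 ✓
b·A²c: 13/24·1/13 = 1/24 ✓; 4 stages ⇒ order 4.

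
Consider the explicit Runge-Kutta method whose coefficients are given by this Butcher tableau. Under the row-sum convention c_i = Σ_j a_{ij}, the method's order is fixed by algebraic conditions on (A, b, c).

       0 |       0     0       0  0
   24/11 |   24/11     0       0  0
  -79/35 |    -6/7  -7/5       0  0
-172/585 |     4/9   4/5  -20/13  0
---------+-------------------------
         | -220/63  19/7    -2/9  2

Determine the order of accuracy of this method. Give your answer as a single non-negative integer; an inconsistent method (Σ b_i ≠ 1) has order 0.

1

b = (-220/63, 19/7, -2/9, 2)
c = (0, 24/11, -79/35, -172/585)
Ac = (0, 0, -168/55, 26116/5005)
Σ b_i: (-220/63)·1 + 19/7·1 + (-2/9)·1 + 2·1 = 1 ✓
b·c: 19/7·24/11 + (-2/9)·(-79/35) + 2·(-172/585) = 87622/15015 ≠ 1/2 ⇒ order 1.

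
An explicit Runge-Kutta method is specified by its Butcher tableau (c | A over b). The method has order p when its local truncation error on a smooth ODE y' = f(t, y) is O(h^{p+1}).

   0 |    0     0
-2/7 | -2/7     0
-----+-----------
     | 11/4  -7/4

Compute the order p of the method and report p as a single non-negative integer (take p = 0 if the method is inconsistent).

b = (11/4, -7/4)
c = (0, -2/7)
Σ b_i: 11/4·1 + (-7/4)·1 = 1 ✓
b·c: (-7/4)·(-2/7) = 1/2 ✓; 2 stages ⇒ order 2.

2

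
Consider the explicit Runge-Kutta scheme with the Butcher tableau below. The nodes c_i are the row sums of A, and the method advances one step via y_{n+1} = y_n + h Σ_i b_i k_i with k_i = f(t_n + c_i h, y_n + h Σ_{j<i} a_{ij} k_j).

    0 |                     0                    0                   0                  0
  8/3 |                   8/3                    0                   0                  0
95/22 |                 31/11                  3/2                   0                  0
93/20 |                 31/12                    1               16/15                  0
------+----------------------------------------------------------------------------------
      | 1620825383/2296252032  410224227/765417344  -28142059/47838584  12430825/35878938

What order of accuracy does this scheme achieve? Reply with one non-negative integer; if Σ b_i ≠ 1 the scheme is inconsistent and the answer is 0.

3

b = (1620825383/2296252032, 410224227/765417344, -28142059/47838584, 12430825/35878938)
c = (0, 8/3, 95/22, 93/20)
Ac = (0, 0, 4, 80/11)
Σ b_i: 1620825383/2296252032·1 + 410224227/765417344·1 + (-28142059/47838584)·1 + 12430825/35878938·1 = 1 ✓
b·c: 410224227/765417344·8/3 + (-28142059/47838584)·95/22 + 12430825/35878938·93/20 = 1/2 ✓
b·c²: 410224227/765417344·64/9 + (-28142059/47838584)·9025/484 + 12430825/35878938·8649/400 = 1/3 ✓
b·Ac: (-28142059/47838584)·4 + 12430825/35878938·80/11 = 1/6 ✓
b·c³: 410224227/765417344·512/27 + (-28142059/47838584)·857375/10648 + 12430825/35878938·804357/8000 = -897585875837/378881585280 ≠ 1/4 ⇒ order 3.
b·(c∘Ac): (-28142059/47838584)·190/11 + 12430825/35878938·372/11 = 37213545/23919292 ≠ 1/8
b·Ac²: (-28142059/47838584)·32/3 + 12430825/35878938·29404/1089 = 5470107286/1776007431 ≠ 1/12
b·A²c: 12430825/35878938·64/15 = 79557280/53818407 ≠ 1/24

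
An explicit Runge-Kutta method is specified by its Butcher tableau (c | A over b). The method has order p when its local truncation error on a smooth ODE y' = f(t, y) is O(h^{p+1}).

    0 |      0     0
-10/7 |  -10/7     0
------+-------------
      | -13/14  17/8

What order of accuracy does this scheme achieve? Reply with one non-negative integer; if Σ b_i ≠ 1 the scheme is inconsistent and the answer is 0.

b = (-13/14, 17/8)
c = (0, -10/7)
Σ b_i: (-13/14)·1 + 17/8·1 = 67/56 ≠ 1 ⇒ order 0.

0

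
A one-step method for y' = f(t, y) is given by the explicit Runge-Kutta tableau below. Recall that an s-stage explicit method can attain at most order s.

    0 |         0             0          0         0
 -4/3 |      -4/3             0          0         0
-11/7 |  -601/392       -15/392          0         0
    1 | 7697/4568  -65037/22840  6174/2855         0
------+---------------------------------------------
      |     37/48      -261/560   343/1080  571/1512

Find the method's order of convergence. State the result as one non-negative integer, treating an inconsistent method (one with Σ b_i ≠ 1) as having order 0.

b = (37/48, -261/560, 343/1080, 571/1512)
c = (0, -4/3, -11/7, 1)
Ac = (0, 0, 5/98, 455/1142)
Σ b_i: 37/48·1 + (-261/560)·1 + 343/1080·1 + 571/1512·1 = 1 ✓
b·c: (-261/560)·(-4/3) + 343/1080·(-11/7) + 571/1512·1 = 1/2 ✓
b·c²: (-261/560)·16/9 + 343/1080·121/49 + 571/1512·1 = 1/3 ✓
b·Ac: 343/1080·5/98 + 571/1512·455/1142 = 1/6 ✓
b·c³: (-261/560)·(-64/27) + 343/1080·(-1331/343) + 571/1512·1 = 1/4 ✓
b·(c∘Ac): 343/1080·(-55/686) + 571/1512·455/1142 = 1/8 ✓
b·Ac²: 343/1080·(-10/147) + 571/1512·476/1713 = 1/12 ✓
b·A²c: 571/1512·63/571 = 1/24 ✓; 4 stages ⇒ order 4.

4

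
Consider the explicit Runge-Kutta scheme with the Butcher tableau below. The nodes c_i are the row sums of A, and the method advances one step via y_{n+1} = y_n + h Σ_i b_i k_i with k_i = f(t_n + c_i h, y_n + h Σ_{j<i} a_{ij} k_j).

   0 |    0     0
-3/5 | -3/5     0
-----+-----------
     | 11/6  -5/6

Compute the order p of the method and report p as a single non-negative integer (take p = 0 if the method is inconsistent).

b = (11/6, -5/6)
c = (0, -3/5)
Σ b_i: 11/6·1 + (-5/6)·1 = 1 ✓
b·c: (-5/6)·(-3/5) = 1/2 ✓; 2 stages ⇒ order 2.

2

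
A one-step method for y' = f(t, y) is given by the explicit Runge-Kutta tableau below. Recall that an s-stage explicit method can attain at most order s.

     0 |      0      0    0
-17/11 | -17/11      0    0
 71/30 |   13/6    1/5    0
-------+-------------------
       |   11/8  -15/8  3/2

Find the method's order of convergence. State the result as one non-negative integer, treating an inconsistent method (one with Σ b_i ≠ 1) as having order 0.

1

b = (11/8, -15/8, 3/2)
c = (0, -17/11, 71/30)
Ac = (0, 0, -17/55)
Σ b_i: 11/8·1 + (-15/8)·1 + 3/2·1 = 1 ✓
b·c: (-15/8)·(-17/11) + 3/2·71/30 = 2837/440 ≠ 1/2 ⇒ order 1.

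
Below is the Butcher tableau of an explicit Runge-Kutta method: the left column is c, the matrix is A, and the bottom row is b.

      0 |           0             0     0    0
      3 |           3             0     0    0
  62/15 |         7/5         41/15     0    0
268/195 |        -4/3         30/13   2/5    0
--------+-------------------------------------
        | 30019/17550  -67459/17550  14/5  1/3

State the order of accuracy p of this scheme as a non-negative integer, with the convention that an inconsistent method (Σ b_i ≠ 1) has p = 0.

b = (30019/17550, -67459/17550, 14/5, 1/3)
c = (0, 3, 62/15, 268/195)
Ac = (0, 0, 41/5, 8362/975)
Σ b_i: 30019/17550·1 + (-67459/17550)·1 + 14/5·1 + 1/3·1 = 1 ✓
b·c: (-67459/17550)·3 + 14/5·62/15 + 1/3·268/195 = 1/2 ✓
b·c²: (-67459/17550)·9 + 14/5·3844/225 + 1/3·71824/38025 = 15824149/1140750 ≠ 1/3 ⇒ order 2.
b·Ac: 14/5·41/5 + 1/3·8362/975 = 15104/585 ≠ 1/6

2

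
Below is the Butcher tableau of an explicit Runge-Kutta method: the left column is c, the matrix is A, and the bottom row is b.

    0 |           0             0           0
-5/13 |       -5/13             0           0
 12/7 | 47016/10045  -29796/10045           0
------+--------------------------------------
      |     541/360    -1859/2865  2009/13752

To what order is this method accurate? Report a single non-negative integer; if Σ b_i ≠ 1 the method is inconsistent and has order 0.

3

b = (541/360, -1859/2865, 2009/13752)
c = (0, -5/13, 12/7)
Ac = (0, 0, 2292/2009)
Σ b_i: 541/360·1 + (-1859/2865)·1 + 2009/13752·1 = 1 ✓
b·c: (-1859/2865)·(-5/13) + 2009/13752·12/7 = 1/2 ✓
b·c²: (-1859/2865)·25/169 + 2009/13752·144/49 = 1/3 ✓
b·Ac: 2009/13752·2292/2009 = 1/6 ✓; 3 stages ⇒ order 3.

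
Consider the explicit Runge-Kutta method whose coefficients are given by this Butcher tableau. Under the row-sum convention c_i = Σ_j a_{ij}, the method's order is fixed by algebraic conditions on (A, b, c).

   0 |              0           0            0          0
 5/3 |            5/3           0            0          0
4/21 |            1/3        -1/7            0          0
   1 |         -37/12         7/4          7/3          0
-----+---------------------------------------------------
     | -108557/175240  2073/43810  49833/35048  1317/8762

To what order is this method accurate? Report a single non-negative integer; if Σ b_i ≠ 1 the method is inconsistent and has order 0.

3

b = (-108557/175240, 2073/43810, 49833/35048, 1317/8762)
c = (0, 5/3, 4/21, 1)
Ac = (0, 0, -5/21, 121/36)
Σ b_i: (-108557/175240)·1 + 2073/43810·1 + 49833/35048·1 + 1317/8762·1 = 1 ✓
b·c: 2073/43810·5/3 + 49833/35048·4/21 + 1317/8762·1 = 1/2 ✓
b·c²: 2073/43810·25/9 + 49833/35048·16/441 + 1317/8762·1 = 1/3 ✓
b·Ac: 49833/35048·(-5/21) + 1317/8762·121/36 = 1/6 ✓
b·c³: 2073/43810·125/27 + 49833/35048·64/9261 + 1317/8762·1 = 104660/276003 ≠ 1/4 ⇒ order 3.
b·(c∘Ac): 49833/35048·(-20/441) + 1317/8762·121/36 = 46339/105144 ≠ 1/8
b·Ac²: 49833/35048·(-25/63) + 1317/8762·3739/756 = 98899/552006 ≠ 1/12
b·A²c: 1317/8762·(-5/9) = -2195/26286 ≠ 1/24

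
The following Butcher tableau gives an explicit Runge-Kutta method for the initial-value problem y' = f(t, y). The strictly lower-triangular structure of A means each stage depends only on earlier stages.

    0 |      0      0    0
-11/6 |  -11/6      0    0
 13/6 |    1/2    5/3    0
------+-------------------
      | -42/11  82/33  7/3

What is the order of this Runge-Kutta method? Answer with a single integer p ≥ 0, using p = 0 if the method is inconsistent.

2

b = (-42/11, 82/33, 7/3)
c = (0, -11/6, 13/6)
Ac = (0, 0, -55/18)
Σ b_i: (-42/11)·1 + 82/33·1 + 7/3·1 = 1 ✓
b·c: 82/33·(-11/6) + 7/3·13/6 = 1/2 ✓
b·c²: 82/33·121/36 + 7/3·169/36 = 695/36 ≠ 1/3 ⇒ order 2.
b·Ac: 7/3·(-55/18) = -385/54 ≠ 1/6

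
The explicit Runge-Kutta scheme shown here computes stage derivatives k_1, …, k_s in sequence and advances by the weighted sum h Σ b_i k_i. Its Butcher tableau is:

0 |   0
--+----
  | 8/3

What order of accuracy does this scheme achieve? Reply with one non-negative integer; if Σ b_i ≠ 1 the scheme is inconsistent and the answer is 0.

0

b = (8/3)
c = (0)
Σ b_i: 8/3·1 = 8/3 ≠ 1 ⇒ order 0.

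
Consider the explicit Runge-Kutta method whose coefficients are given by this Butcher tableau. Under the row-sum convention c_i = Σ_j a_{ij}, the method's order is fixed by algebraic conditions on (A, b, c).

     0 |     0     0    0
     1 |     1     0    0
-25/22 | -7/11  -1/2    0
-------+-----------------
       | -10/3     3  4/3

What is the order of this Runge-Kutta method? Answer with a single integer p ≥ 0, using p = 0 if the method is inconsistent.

1

b = (-10/3, 3, 4/3)
c = (0, 1, -25/22)
Ac = (0, 0, -1/2)
Σ b_i: (-10/3)·1 + 3·1 + 4/3·1 = 1 ✓
b·c: 3·1 + 4/3·(-25/22) = 49/33 ≠ 1/2 ⇒ order 1.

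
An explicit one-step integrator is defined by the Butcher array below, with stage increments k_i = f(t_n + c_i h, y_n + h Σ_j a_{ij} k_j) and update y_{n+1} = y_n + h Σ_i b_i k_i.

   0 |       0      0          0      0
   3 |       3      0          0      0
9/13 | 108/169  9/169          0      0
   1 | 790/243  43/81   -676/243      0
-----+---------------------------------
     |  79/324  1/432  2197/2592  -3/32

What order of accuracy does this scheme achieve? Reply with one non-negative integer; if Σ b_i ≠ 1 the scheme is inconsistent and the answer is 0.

4

b = (79/324, 1/432, 2197/2592, -3/32)
c = (0, 3, 9/13, 1)
Ac = (0, 0, 27/169, -1/3)
Σ b_i: 79/324·1 + 1/432·1 + 2197/2592·1 + (-3/32)·1 = 1 ✓
b·c: 1/432·3 + 2197/2592·9/13 + (-3/32)·1 = 1/2 ✓
b·c²: 1/432·9 + 2197/2592·81/169 + (-3/32)·1 = 1/3 ✓
b·Ac: 2197/2592·27/169 + (-3/32)·(-1/3) = 1/6 ✓
b·c³: 1/432·27 + 2197/2592·729/2197 + (-3/32)·1 = 1/4 ✓
b·(c∘Ac): 2197/2592·243/2197 + (-3/32)·(-1/3) = 1/8 ✓
b·Ac²: 2197/2592·81/169 + (-3/32)·31/9 = 1/12 ✓
b·A²c: (-3/32)·(-4/9) = 1/24 ✓; 4 stages ⇒ order 4.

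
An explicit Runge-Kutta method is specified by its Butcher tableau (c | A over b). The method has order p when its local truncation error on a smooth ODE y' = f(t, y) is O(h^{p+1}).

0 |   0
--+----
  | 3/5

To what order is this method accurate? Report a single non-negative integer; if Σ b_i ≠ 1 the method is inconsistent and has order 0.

b = (3/5)
c = (0)
Σ b_i: 3/5·1 = 3/5 ≠ 1 ⇒ order 0.

0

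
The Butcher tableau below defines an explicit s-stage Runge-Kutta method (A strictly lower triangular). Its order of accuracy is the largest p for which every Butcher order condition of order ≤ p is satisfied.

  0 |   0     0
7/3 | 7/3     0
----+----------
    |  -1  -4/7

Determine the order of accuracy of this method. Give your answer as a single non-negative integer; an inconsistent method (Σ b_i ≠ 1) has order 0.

b = (-1, -4/7)
c = (0, 7/3)
Σ b_i: (-1)·1 + (-4/7)·1 = -11/7 ≠ 1 ⇒ order 0.

0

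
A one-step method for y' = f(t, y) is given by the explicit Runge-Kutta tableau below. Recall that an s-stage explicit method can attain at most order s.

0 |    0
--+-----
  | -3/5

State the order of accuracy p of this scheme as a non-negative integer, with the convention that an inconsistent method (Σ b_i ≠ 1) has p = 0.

b = (-3/5)
c = (0)
Σ b_i: (-3/5)·1 = -3/5 ≠ 1 ⇒ order 0.

0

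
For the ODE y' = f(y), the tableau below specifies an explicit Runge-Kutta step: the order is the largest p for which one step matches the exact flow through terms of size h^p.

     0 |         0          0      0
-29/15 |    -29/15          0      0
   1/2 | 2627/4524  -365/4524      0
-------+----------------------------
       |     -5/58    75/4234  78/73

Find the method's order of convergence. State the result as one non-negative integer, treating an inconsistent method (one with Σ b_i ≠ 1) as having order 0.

3

b = (-5/58, 75/4234, 78/73)
c = (0, -29/15, 1/2)
Ac = (0, 0, 73/468)
Σ b_i: (-5/58)·1 + 75/4234·1 + 78/73·1 = 1 ✓
b·c: 75/4234·(-29/15) + 78/73·1/2 = 1/2 ✓
b·c²: 75/4234·841/225 + 78/73·1/4 = 1/3 ✓
b·Ac: 78/73·73/468 = 1/6 ✓; 3 stages ⇒ order 3.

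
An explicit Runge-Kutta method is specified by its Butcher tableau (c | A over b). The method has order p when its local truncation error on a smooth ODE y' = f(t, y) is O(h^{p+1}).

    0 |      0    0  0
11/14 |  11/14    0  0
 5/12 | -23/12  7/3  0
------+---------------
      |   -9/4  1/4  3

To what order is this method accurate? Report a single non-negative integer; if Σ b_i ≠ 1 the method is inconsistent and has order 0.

1

b = (-9/4, 1/4, 3)
c = (0, 11/14, 5/12)
Ac = (0, 0, 11/6)
Σ b_i: (-9/4)·1 + 1/4·1 + 3·1 = 1 ✓
b·c: 1/4·11/14 + 3·5/12 = 81/56 ≠ 1/2 ⇒ order 1.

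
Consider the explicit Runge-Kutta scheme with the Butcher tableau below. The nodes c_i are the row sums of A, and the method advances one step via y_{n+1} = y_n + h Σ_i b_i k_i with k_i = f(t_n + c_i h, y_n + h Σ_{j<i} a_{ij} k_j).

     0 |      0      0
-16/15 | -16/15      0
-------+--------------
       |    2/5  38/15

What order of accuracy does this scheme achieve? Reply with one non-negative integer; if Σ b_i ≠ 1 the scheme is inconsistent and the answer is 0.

0

b = (2/5, 38/15)
c = (0, -16/15)
Σ b_i: 2/5·1 + 38/15·1 = 44/15 ≠ 1 ⇒ order 0.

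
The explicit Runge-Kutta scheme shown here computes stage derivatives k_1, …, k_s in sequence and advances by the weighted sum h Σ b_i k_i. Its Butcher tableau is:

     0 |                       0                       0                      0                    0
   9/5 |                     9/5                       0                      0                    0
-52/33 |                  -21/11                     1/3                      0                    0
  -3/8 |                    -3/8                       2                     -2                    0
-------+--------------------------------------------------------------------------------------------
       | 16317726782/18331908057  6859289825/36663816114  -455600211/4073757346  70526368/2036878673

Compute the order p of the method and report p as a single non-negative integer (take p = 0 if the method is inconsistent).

b = (16317726782/18331908057, 6859289825/36663816114, -455600211/4073757346, 70526368/2036878673)
c = (0, 9/5, -52/33, -3/8)
Ac = (0, 0, 3/5, 1114/165)
Σ b_i: 16317726782/18331908057·1 + 6859289825/36663816114·1 + (-455600211/4073757346)·1 + 70526368/2036878673·1 = 1 ✓
b·c: 6859289825/36663816114·9/5 + (-455600211/4073757346)·(-52/33) + 70526368/2036878673·(-3/8) = 1/2 ✓
b·c²: 6859289825/36663816114·81/25 + (-455600211/4073757346)·2704/1089 + 70526368/2036878673·9/64 = 1/3 ✓
b·Ac: (-455600211/4073757346)·3/5 + 70526368/2036878673·1114/165 = 1/6 ✓
b·c³: 6859289825/36663816114·729/125 + (-455600211/4073757346)·(-140608/35937) + 70526368/2036878673·(-27/512) = 24631097814791/16132079090160 ≠ 1/4 ⇒ order 3.
b·(c∘Ac): (-455600211/4073757346)·(-52/55) + 70526368/2036878673·(-557/220) = 184073522/10184393365 ≠ 1/8
b·Ac²: (-455600211/4073757346)·27/25 + 70526368/2036878673·41218/27225 = -137856387847/2016509886270 ≠ 1/12
b·A²c: 70526368/2036878673·(-6/5) = -423158208/10184393365 ≠ 1/24

3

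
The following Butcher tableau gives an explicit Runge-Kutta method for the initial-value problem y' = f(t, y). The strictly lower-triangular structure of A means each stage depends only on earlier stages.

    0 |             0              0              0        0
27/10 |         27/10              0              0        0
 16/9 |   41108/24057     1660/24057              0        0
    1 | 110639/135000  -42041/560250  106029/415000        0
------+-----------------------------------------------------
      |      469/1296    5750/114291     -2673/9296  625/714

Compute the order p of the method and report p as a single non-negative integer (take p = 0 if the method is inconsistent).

b = (469/1296, 5750/114291, -2673/9296, 625/714)
c = (0, 27/10, 16/9, 1)
Ac = (0, 0, 166/891, 629/2500)
Σ b_i: 469/1296·1 + 5750/114291·1 + (-2673/9296)·1 + 625/714·1 = 1 ✓
b·c: 5750/114291·27/10 + (-2673/9296)·16/9 + 625/714·1 = 1/2 ✓
b·c²: 5750/114291·729/100 + (-2673/9296)·256/81 + 625/714·1 = 1/3 ✓
b·Ac: (-2673/9296)·166/891 + 625/714·629/2500 = 1/6 ✓
b·c³: 5750/114291·19683/1000 + (-2673/9296)·4096/729 + 625/714·1 = 1/4 ✓
b·(c∘Ac): (-2673/9296)·2656/8019 + 625/714·629/2500 = 1/8 ✓
b·Ac²: (-2673/9296)·83/165 + 625/714·6511/25000 = 1/12 ✓
b·A²c: 625/714·119/2500 = 1/24 ✓; 4 stages ⇒ order 4.

4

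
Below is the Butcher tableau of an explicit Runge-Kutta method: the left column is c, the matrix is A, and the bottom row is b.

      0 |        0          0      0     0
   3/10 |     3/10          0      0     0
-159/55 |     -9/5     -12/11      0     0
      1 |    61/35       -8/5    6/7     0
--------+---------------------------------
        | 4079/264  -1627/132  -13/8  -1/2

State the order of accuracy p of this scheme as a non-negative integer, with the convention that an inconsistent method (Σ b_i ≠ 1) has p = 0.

2

b = (4079/264, -1627/132, -13/8, -1/2)
c = (0, 3/10, -159/55, 1)
Ac = (0, 0, -18/55, -5694/1925)
Σ b_i: 4079/264·1 + (-1627/132)·1 + (-13/8)·1 + (-1/2)·1 = 1 ✓
b·c: (-1627/132)·3/10 + (-13/8)·(-159/55) + (-1/2)·1 = 1/2 ✓
b·c²: (-1627/132)·9/100 + (-13/8)·25281/3025 + (-1/2)·1 = -735197/48400 ≠ 1/3 ⇒ order 2.
b·Ac: (-13/8)·(-18/55) + (-1/2)·(-5694/1925) = 15483/7700 ≠ 1/6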